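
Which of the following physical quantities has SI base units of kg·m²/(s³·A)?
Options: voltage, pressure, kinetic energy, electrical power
Checking the SI base units of each option:
  voltage (V = IR): kg·m²/(s³·A)  ✓ matches
  pressure (P = F/A): kg/(m·s²)  ✗
  kinetic energy (E = ½mv²): kg·m²/s²  ✗
  electrical power (P = IV): kg·m²/s³  ✗

Only voltage has units kg·m²/(s³·A).

Answer: voltage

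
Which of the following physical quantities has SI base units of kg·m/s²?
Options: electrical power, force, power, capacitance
Checking the SI base units of each option:
  electrical power (P = IV): kg·m²/s³  ✗
  force (F = ma): kg·m/s²  ✓ matches
  power (P = W/t): kg·m²/s³  ✗
  capacitance (C = Q/V): s⁴·A²/(kg·m²)  ✗

Only force has units kg·m/s².

Answer: force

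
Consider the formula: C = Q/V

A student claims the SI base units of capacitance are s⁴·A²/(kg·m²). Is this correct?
Units of each symbol in C = Q/V:
  Q (charge, in coulombs): s·A
  V (voltage, in volts): kg·m²/(s³·A)  → in the denominator, contributes s³·A/(kg·m²)

Multiplying the contributions: [s·A] · [s³·A/(kg·m²)]
Adding exponents of each base unit: kg: -1, m: -2, s: 4, A: 2
SI base units of capacitance: s⁴·A²/(kg·m²)

The claimed units s⁴·A²/(kg·m²) match the derived units, so the claim is correct.

Answer: Yes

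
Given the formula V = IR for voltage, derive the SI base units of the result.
Units of each symbol in V = IR:
  I (current): A
  R (resistance, in ohms): kg·m²/(s³·A²)

Multiplying the contributions: [A] · [kg·m²/(s³·A²)]
Adding exponents of each base unit: kg: 1, m: 2, s: -3, A: -1
SI base units of voltage: kg·m²/(s³·A)

Answer: kg·m²/(s³·A)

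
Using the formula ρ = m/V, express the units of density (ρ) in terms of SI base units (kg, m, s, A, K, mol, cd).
Units of each symbol in ρ = m/V:
  m (mass): kg
  V (volume): m³  → in the denominator, contributes 1/m³

Multiplying the contributions: [kg] · [1/m³]
Adding exponents of each base unit: kg: 1, m: -3
SI base units of density: kg/m³

Answer: kg/m³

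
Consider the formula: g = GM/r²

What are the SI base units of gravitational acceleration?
Units of each symbol in g = GM/r²:
  G (gravitational constant): m³/(kg·s²)
  M (mass): kg
  r (distance): m  → to the power 2 in the denominator, contributes 1/m²

Multiplying the contributions: [m³/(kg·s²)] · [kg] · [1/m²]
Adding exponents of each base unit: m: 1, s: -2
SI base units of gravitational acceleration: m/s²

Answer: m/s²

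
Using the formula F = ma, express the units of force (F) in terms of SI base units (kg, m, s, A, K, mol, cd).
Units of each symbol in F = ma:
  m (mass): kg
  a (acceleration): m/s²

Multiplying the contributions: [kg] · [m/s²]
Adding exponents of each base unit: kg: 1, m: 1, s: -2
SI base units of force: kg·m/s²

Answer: kg·m/s²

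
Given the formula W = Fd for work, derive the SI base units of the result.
Units of each symbol in W = Fd:
  F (force): kg·m/s²
  d (displacement): m

Multiplying the contributions: [kg·m/s²] · [m]
Adding exponents of each base unit: kg: 1, m: 2, s: -2
SI base units of work: kg·m²/s²

Answer: kg·m²/s²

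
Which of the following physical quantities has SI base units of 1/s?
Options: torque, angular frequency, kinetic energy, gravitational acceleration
Checking the SI base units of each option:
  torque (τ = Fr): kg·m²/s²  ✗
  angular frequency (ω = 2πf): 1/s  ✓ matches
  kinetic energy (E = ½mv²): kg·m²/s²  ✗
  gravitational acceleration (g = GM/r²): m/s²  ✗

Only angular frequency has units 1/s.

Answer: angular frequency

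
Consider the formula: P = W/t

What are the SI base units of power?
Units of each symbol in P = W/t:
  W (work): kg·m²/s²
  t (time): s  → in the denominator, contributes 1/s

Multiplying the contributions: [kg·m²/s²] · [1/s]
Adding exponents of each base unit: kg: 1, m: 2, s: -3
SI base units of power: kg·m²/s³

Answer: kg·m²/s³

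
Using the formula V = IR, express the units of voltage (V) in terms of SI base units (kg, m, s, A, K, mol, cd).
Units of each symbol in V = IR:
  I (current): A
  R (resistance, in ohms): kg·m²/(s³·A²)

Multiplying the contributions: [A] · [kg·m²/(s³·A²)]
Adding exponents of each base unit: kg: 1, m: 2, s: -3, A: -1
SI base units of voltage: kg·m²/(s³·A)

Answer: kg·m²/(s³·A)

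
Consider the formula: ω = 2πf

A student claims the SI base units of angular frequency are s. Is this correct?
Units of each symbol in ω = 2πf:
  f (frequency): 1/s
  The factor 2π is dimensionless.

Multiplying the contributions: [1/s]
Adding exponents of each base unit: s: -1
SI base units of angular frequency: 1/s

The claimed units s (exponents s: 1) do not match the derived units 1/s (exponents s: -1), so the claim is incorrect.

Answer: No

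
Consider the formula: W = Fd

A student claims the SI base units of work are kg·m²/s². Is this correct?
Units of each symbol in W = Fd:
  F (force): kg·m/s²
  d (displacement): m

Multiplying the contributions: [kg·m/s²] · [m]
Adding exponents of each base unit: kg: 1, m: 2, s: -2
SI base units of work: kg·m²/s²

The claimed units kg·m²/s² match the derived units, so the claim is correct.

Answer: Yes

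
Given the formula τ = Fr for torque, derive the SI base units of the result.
Units of each symbol in τ = Fr:
  F (force): kg·m/s²
  r (lever arm): m

Multiplying the contributions: [kg·m/s²] · [m]
Adding exponents of each base unit: kg: 1, m: 2, s: -2
SI base units of torque: kg·m²/s²

Answer: kg·m²/s²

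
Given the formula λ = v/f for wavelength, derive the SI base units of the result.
Units of each symbol in λ = v/f:
  v (wave speed): m/s
  f (frequency): 1/s  → in the denominator, contributes s

Multiplying the contributions: [m/s] · [s]
Adding exponents of each base unit: m: 1
SI base units of wavelength: m

Answer: m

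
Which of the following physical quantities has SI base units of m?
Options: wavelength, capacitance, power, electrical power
Checking the SI base units of each option:
  wavelength (λ = v/f): m  ✓ matches
  capacitance (C = Q/V): s⁴·A²/(kg·m²)  ✗
  power (P = W/t): kg·m²/s³  ✗
  electrical power (P = IV): kg·m²/s³  ✗

Only wavelength has units m.

Answer: wavelength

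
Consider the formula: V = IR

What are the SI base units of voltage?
Units of each symbol in V = IR:
  I (current): A
  R (resistance, in ohms): kg·m²/(s³·A²)

Multiplying the contributions: [A] · [kg·m²/(s³·A²)]
Adding exponents of each base unit: kg: 1, m: 2, s: -3, A: -1
SI base units of voltage: kg·m²/(s³·A)

Answer: kg·m²/(s³·A)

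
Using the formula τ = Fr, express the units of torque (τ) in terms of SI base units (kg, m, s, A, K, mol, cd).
Units of each symbol in τ = Fr:
  F (force): kg·m/s²
  r (lever arm): m

Multiplying the contributions: [kg·m/s²] · [m]
Adding exponents of each base unit: kg: 1, m: 2, s: -2
SI base units of torque: kg·m²/s²

Answer: kg·m²/s²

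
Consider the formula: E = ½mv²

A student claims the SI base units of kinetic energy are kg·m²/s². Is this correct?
Units of each symbol in E = ½mv²:
  m (mass): kg
  v (speed): m/s  → to the power 2, contributes m²/s²
  The factor ½ is dimensionless.

Multiplying the contributions: [kg] · [m²/s²]
Adding exponents of each base unit: kg: 1, m: 2, s: -2
SI base units of kinetic energy: kg·m²/s²

The claimed units kg·m²/s² match the derived units, so the claim is correct.

Answer: Yes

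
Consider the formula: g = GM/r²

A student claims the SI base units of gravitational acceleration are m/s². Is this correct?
Units of each symbol in g = GM/r²:
  G (gravitational constant): m³/(kg·s²)
  M (mass): kg
  r (distance): m  → to the power 2 in the denominator, contributes 1/m²

Multiplying the contributions: [m³/(kg·s²)] · [kg] · [1/m²]
Adding exponents of each base unit: m: 1, s: -2
SI base units of gravitational acceleration: m/s²

The claimed units m/s² match the derived units, so the claim is correct.

Answer: Yes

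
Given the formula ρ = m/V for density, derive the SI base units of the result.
Units of each symbol in ρ = m/V:
  m (mass): kg
  V (volume): m³  → in the denominator, contributes 1/m³

Multiplying the contributions: [kg] · [1/m³]
Adding exponents of each base unit: kg: 1, m: -3
SI base units of density: kg/m³

Answer: kg/m³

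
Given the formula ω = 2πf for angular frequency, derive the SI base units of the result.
Units of each symbol in ω = 2πf:
  f (frequency): 1/s
  The factor 2π is dimensionless.

Multiplying the contributions: [1/s]
Adding exponents of each base unit: s: -1
SI base units of angular frequency: 1/s

Answer: 1/s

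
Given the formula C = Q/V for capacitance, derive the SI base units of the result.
Units of each symbol in C = Q/V:
  Q (charge, in coulombs): s·A
  V (voltage, in volts): kg·m²/(s³·A)  → in the denominator, contributes s³·A/(kg·m²)

Multiplying the contributions: [s·A] · [s³·A/(kg·m²)]
Adding exponents of each base unit: kg: -1, m: -2, s: 4, A: 2
SI base units of capacitance: s⁴·A²/(kg·m²)

Answer: s⁴·A²/(kg·m²)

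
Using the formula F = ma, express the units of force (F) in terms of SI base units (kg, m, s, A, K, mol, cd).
Units of each symbol in F = ma:
  m (mass): kg
  a (acceleration): m/s²

Multiplying the contributions: [kg] · [m/s²]
Adding exponents of each base unit: kg: 1, m: 1, s: -2
SI base units of force: kg·m/s²

Answer: kg·m/s²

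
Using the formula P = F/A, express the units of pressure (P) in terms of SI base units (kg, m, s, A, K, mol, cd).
Units of each symbol in P = F/A:
  F (force): kg·m/s²
  A (area): m²  → in the denominator, contributes 1/m²

Multiplying the contributions: [kg·m/s²] · [1/m²]
Adding exponents of each base unit: kg: 1, m: -1, s: -2
SI base units of pressure: kg/(m·s²)

Answer: kg/(m·s²)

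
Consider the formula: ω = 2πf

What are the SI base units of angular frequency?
Units of each symbol in ω = 2πf:
  f (frequency): 1/s
  The factor 2π is dimensionless.

Multiplying the contributions: [1/s]
Adding exponents of each base unit: s: -1
SI base units of angular frequency: 1/s

Answer: 1/s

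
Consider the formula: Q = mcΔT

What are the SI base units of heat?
Units of each symbol in Q = mcΔT:
  m (mass): kg
  c (specific heat capacity, in J/(kg·K)): m²/(s²·K)
  ΔT (temperature change): K

Multiplying the contributions: [kg] · [m²/(s²·K)] · [K]
Adding exponents of each base unit: kg: 1, m: 2, s: -2
SI base units of heat: kg·m²/s²

Answer: kg·m²/s²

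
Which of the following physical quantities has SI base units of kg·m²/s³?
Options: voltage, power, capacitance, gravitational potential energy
Checking the SI base units of each option:
  voltage (V = IR): kg·m²/(s³·A)  ✗
  power (P = W/t): kg·m²/s³  ✓ matches
  capacitance (C = Q/V): s⁴·A²/(kg·m²)  ✗
  gravitational potential energy (U = -GMm/r): kg·m²/s²  ✗

Only power has units kg·m²/s³.

Answer: power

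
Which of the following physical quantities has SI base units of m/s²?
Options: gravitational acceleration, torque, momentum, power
Checking the SI base units of each option:
  gravitational acceleration (g = GM/r²): m/s²  ✓ matches
  torque (τ = Fr): kg·m²/s²  ✗
  momentum (p = mv): kg·m/s  ✗
  power (P = W/t): kg·m²/s³  ✗

Only gravitational acceleration has units m/s².

Answer: gravitational acceleration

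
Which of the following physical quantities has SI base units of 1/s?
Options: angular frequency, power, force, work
Checking the SI base units of each option:
  angular frequency (ω = 2πf): 1/s  ✓ matches
  power (P = W/t): kg·m²/s³  ✗
  force (F = ma): kg·m/s²  ✗
  work (W = Fd): kg·m²/s²  ✗

Only angular frequency has units 1/s.

Answer: angular frequency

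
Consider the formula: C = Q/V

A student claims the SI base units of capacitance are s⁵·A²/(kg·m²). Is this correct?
Units of each symbol in C = Q/V:
  Q (charge, in coulombs): s·A
  V (voltage, in volts): kg·m²/(s³·A)  → in the denominator, contributes s³·A/(kg·m²)

Multiplying the contributions: [s·A] · [s³·A/(kg·m²)]
Adding exponents of each base unit: kg: -1, m: -2, s: 4, A: 2
SI base units of capacitance: s⁴·A²/(kg·m²)

The claimed units s⁵·A²/(kg·m²) (exponents kg: -1, m: -2, s: 5, A: 2) do not match the derived units s⁴·A²/(kg·m²) (exponents kg: -1, m: -2, s: 4, A: 2), so the claim is incorrect.

Answer: No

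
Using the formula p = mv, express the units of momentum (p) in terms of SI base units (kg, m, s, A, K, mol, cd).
Units of each symbol in p = mv:
  m (mass): kg
  v (velocity): m/s

Multiplying the contributions: [kg] · [m/s]
Adding exponents of each base unit: kg: 1, m: 1, s: -1
SI base units of momentum: kg·m/s

Answer: kg·m/s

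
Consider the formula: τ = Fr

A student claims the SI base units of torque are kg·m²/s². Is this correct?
Units of each symbol in τ = Fr:
  F (force): kg·m/s²
  r (lever arm): m

Multiplying the contributions: [kg·m/s²] · [m]
Adding exponents of each base unit: kg: 1, m: 2, s: -2
SI base units of torque: kg·m²/s²

The claimed units kg·m²/s² match the derived units, so the claim is correct.

Answer: Yes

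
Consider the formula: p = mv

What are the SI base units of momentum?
Units of each symbol in p = mv:
  m (mass): kg
  v (velocity): m/s

Multiplying the contributions: [kg] · [m/s]
Adding exponents of each base unit: kg: 1, m: 1, s: -1
SI base units of momentum: kg·m/s

Answer: kg·m/s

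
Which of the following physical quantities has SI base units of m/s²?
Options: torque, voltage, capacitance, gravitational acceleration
Checking the SI base units of each option:
  torque (τ = Fr): kg·m²/s²  ✗
  voltage (V = IR): kg·m²/(s³·A)  ✗
  capacitance (C = Q/V): s⁴·A²/(kg·m²)  ✗
  gravitational acceleration (g = GM/r²): m/s²  ✓ matches

Only gravitational acceleration has units m/s².

Answer: gravitational acceleration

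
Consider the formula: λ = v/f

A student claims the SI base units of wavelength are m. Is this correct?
Units of each symbol in λ = v/f:
  v (wave speed): m/s
  f (frequency): 1/s  → in the denominator, contributes s

Multiplying the contributions: [m/s] · [s]
Adding exponents of each base unit: m: 1
SI base units of wavelength: m

The claimed units m match the derived units, so the claim is correct.

Answer: Yes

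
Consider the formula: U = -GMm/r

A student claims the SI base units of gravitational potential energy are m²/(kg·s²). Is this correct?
Units of each symbol in U = -GMm/r:
  G (gravitational constant): m³/(kg·s²)
  M (mass): kg
  m (mass): kg
  r (distance): m  → in the denominator, contributes 1/m
  The minus sign does not affect the units.

Multiplying the contributions: [m³/(kg·s²)] · [kg] · [kg] · [1/m]
Adding exponents of each base unit: kg: 1, m: 2, s: -2
SI base units of gravitational potential energy: kg·m²/s²

The claimed units m²/(kg·s²) (exponents kg: -1, m: 2, s: -2) do not match the derived units kg·m²/s² (exponents kg: 1, m: 2, s: -2), so the claim is incorrect.

Answer: No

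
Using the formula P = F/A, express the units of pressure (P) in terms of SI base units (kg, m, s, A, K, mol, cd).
Units of each symbol in P = F/A:
  F (force): kg·m/s²
  A (area): m²  → in the denominator, contributes 1/m²

Multiplying the contributions: [kg·m/s²] · [1/m²]
Adding exponents of each base unit: kg: 1, m: -1, s: -2
SI base units of pressure: kg/(m·s²)

Answer: kg/(m·s²)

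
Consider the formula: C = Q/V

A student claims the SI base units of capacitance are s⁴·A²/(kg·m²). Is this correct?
Units of each symbol in C = Q/V:
  Q (charge, in coulombs): s·A
  V (voltage, in volts): kg·m²/(s³·A)  → in the denominator, contributes s³·A/(kg·m²)

Multiplying the contributions: [s·A] · [s³·A/(kg·m²)]
Adding exponents of each base unit: kg: -1, m: -2, s: 4, A: 2
SI base units of capacitance: s⁴·A²/(kg·m²)

The claimed units s⁴·A²/(kg·m²) match the derived units, so the claim is correct.

Answer: Yes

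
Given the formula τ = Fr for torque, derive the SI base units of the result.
Units of each symbol in τ = Fr:
  F (force): kg·m/s²
  r (lever arm): m

Multiplying the contributions: [kg·m/s²] · [m]
Adding exponents of each base unit: kg: 1, m: 2, s: -2
SI base units of torque: kg·m²/s²

Answer: kg·m²/s²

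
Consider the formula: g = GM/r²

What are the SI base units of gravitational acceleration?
Units of each symbol in g = GM/r²:
  G (gravitational constant): m³/(kg·s²)
  M (mass): kg
  r (distance): m  → to the power 2 in the denominator, contributes 1/m²

Multiplying the contributions: [m³/(kg·s²)] · [kg] · [1/m²]
Adding exponents of each base unit: m: 1, s: -2
SI base units of gravitational acceleration: m/s²

Answer: m/s²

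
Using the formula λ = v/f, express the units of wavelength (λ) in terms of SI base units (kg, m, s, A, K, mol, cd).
Units of each symbol in λ = v/f:
  v (wave speed): m/s
  f (frequency): 1/s  → in the denominator, contributes s

Multiplying the contributions: [m/s] · [s]
Adding exponents of each base unit: m: 1
SI base units of wavelength: m

Answer: m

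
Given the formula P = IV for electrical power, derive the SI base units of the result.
Units of each symbol in P = IV:
  I (current): A
  V (voltage, in volts): kg·m²/(s³·A)

Multiplying the contributions: [A] · [kg·m²/(s³·A)]
Adding exponents of each base unit: kg: 1, m: 2, s: -3
SI base units of electrical power: kg·m²/s³

Answer: kg·m²/s³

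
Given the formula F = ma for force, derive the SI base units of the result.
Units of each symbol in F = ma:
  m (mass): kg
  a (acceleration): m/s²

Multiplying the contributions: [kg] · [m/s²]
Adding exponents of each base unit: kg: 1, m: 1, s: -2
SI base units of force: kg·m/s²

Answer: kg·m/s²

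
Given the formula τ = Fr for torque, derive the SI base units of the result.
Units of each symbol in τ = Fr:
  F (force): kg·m/s²
  r (lever arm): m

Multiplying the contributions: [kg·m/s²] · [m]
Adding exponents of each base unit: kg: 1, m: 2, s: -2
SI base units of torque: kg·m²/s²

Answer: kg·m²/s²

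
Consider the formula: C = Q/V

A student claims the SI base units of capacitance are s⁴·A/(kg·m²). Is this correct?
Units of each symbol in C = Q/V:
  Q (charge, in coulombs): s·A
  V (voltage, in volts): kg·m²/(s³·A)  → in the denominator, contributes s³·A/(kg·m²)

Multiplying the contributions: [s·A] · [s³·A/(kg·m²)]
Adding exponents of each base unit: kg: -1, m: -2, s: 4, A: 2
SI base units of capacitance: s⁴·A²/(kg·m²)

The claimed units s⁴·A/(kg·m²) (exponents kg: -1, m: -2, s: 4, A: 1) do not match the derived units s⁴·A²/(kg·m²) (exponents kg: -1, m: -2, s: 4, A: 2), so the claim is incorrect.

Answer: No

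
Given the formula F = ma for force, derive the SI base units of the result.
Units of each symbol in F = ma:
  m (mass): kg
  a (acceleration): m/s²

Multiplying the contributions: [kg] · [m/s²]
Adding exponents of each base unit: kg: 1, m: 1, s: -2
SI base units of force: kg·m/s²

Answer: kg·m/s²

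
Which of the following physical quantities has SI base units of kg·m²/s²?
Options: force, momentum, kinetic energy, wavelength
Checking the SI base units of each option:
  force (F = ma): kg·m/s²  ✗
  momentum (p = mv): kg·m/s  ✗
  kinetic energy (E = ½mv²): kg·m²/s²  ✓ matches
  wavelength (λ = v/f): m  ✗

Only kinetic energy has units kg·m²/s².

Answer: kinetic energy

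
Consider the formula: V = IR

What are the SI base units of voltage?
Units of each symbol in V = IR:
  I (current): A
  R (resistance, in ohms): kg·m²/(s³·A²)

Multiplying the contributions: [A] · [kg·m²/(s³·A²)]
Adding exponents of each base unit: kg: 1, m: 2, s: -3, A: -1
SI base units of voltage: kg·m²/(s³·A)

Answer: kg·m²/(s³·A)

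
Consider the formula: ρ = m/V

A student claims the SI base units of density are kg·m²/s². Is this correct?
Units of each symbol in ρ = m/V:
  m (mass): kg
  V (volume): m³  → in the denominator, contributes 1/m³

Multiplying the contributions: [kg] · [1/m³]
Adding exponents of each base unit: kg: 1, m: -3
SI base units of density: kg/m³

The claimed units kg·m²/s² (exponents kg: 1, m: 2, s: -2) do not match the derived units kg/m³ (exponents kg: 1, m: -3), so the claim is incorrect.

Answer: No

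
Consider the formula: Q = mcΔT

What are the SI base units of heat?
Units of each symbol in Q = mcΔT:
  m (mass): kg
  c (specific heat capacity, in J/(kg·K)): m²/(s²·K)
  ΔT (temperature change): K

Multiplying the contributions: [kg] · [m²/(s²·K)] · [K]
Adding exponents of each base unit: kg: 1, m: 2, s: -2
SI base units of heat: kg·m²/s²

Answer: kg·m²/s²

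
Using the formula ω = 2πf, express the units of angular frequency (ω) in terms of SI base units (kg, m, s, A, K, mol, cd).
Units of each symbol in ω = 2πf:
  f (frequency): 1/s
  The factor 2π is dimensionless.

Multiplying the contributions: [1/s]
Adding exponents of each base unit: s: -1
SI base units of angular frequency: 1/s

Answer: 1/s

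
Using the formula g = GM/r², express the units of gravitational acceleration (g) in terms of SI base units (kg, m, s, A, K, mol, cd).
Units of each symbol in g = GM/r²:
  G (gravitational constant): m³/(kg·s²)
  M (mass): kg
  r (distance): m  → to the power 2 in the denominator, contributes 1/m²

Multiplying the contributions: [m³/(kg·s²)] · [kg] · [1/m²]
Adding exponents of each base unit: m: 1, s: -2
SI base units of gravitational acceleration: m/s²

Answer: m/s²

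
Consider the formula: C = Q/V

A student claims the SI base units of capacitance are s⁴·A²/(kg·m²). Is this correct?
Units of each symbol in C = Q/V:
  Q (charge, in coulombs): s·A
  V (voltage, in volts): kg·m²/(s³·A)  → in the denominator, contributes s³·A/(kg·m²)

Multiplying the contributions: [s·A] · [s³·A/(kg·m²)]
Adding exponents of each base unit: kg: -1, m: -2, s: 4, A: 2
SI base units of capacitance: s⁴·A²/(kg·m²)

The claimed units s⁴·A²/(kg·m²) match the derived units, so the claim is correct.

Answer: Yes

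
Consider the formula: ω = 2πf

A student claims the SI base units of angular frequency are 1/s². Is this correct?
Units of each symbol in ω = 2πf:
  f (frequency): 1/s
  The factor 2π is dimensionless.

Multiplying the contributions: [1/s]
Adding exponents of each base unit: s: -1
SI base units of angular frequency: 1/s

The claimed units 1/s² (exponents s: -2) do not match the derived units 1/s (exponents s: -1), so the claim is incorrect.

Answer: No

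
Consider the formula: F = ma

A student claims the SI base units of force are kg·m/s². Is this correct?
Units of each symbol in F = ma:
  m (mass): kg
  a (acceleration): m/s²

Multiplying the contributions: [kg] · [m/s²]
Adding exponents of each base unit: kg: 1, m: 1, s: -2
SI base units of force: kg·m/s²

The claimed units kg·m/s² match the derived units, so the claim is correct.

Answer: Yes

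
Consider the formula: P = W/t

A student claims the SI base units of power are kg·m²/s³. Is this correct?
Units of each symbol in P = W/t:
  W (work): kg·m²/s²
  t (time): s  → in the denominator, contributes 1/s

Multiplying the contributions: [kg·m²/s²] · [1/s]
Adding exponents of each base unit: kg: 1, m: 2, s: -3
SI base units of power: kg·m²/s³

The claimed units kg·m²/s³ match the derived units, so the claim is correct.

Answer: Yes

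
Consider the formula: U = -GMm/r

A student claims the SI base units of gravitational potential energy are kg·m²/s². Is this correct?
Units of each symbol in U = -GMm/r:
  G (gravitational constant): m³/(kg·s²)
  M (mass): kg
  m (mass): kg
  r (distance): m  → in the denominator, contributes 1/m
  The minus sign does not affect the units.

Multiplying the contributions: [m³/(kg·s²)] · [kg] · [kg] · [1/m]
Adding exponents of each base unit: kg: 1, m: 2, s: -2
SI base units of gravitational potential energy: kg·m²/s²

The claimed units kg·m²/s² match the derived units, so the claim is correct.

Answer: Yes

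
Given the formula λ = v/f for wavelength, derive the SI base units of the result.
Units of each symbol in λ = v/f:
  v (wave speed): m/s
  f (frequency): 1/s  → in the denominator, contributes s

Multiplying the contributions: [m/s] · [s]
Adding exponents of each base unit: m: 1
SI base units of wavelength: m

Answer: m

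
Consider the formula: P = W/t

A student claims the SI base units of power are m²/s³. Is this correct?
Units of each symbol in P = W/t:
  W (work): kg·m²/s²
  t (time): s  → in the denominator, contributes 1/s

Multiplying the contributions: [kg·m²/s²] · [1/s]
Adding exponents of each base unit: kg: 1, m: 2, s: -3
SI base units of power: kg·m²/s³

The claimed units m²/s³ (exponents m: 2, s: -3) do not match the derived units kg·m²/s³ (exponents kg: 1, m: 2, s: -3), so the claim is incorrect.

Answer: No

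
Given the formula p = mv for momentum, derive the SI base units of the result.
Units of each symbol in p = mv:
  m (mass): kg
  v (velocity): m/s

Multiplying the contributions: [kg] · [m/s]
Adding exponents of each base unit: kg: 1, m: 1, s: -1
SI base units of momentum: kg·m/s

Answer: kg·m/s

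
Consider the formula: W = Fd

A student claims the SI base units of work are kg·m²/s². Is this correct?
Units of each symbol in W = Fd:
  F (force): kg·m/s²
  d (displacement): m

Multiplying the contributions: [kg·m/s²] · [m]
Adding exponents of each base unit: kg: 1, m: 2, s: -2
SI base units of work: kg·m²/s²

The claimed units kg·m²/s² match the derived units, so the claim is correct.

Answer: Yes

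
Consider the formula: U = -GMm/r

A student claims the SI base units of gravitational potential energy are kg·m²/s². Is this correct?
Units of each symbol in U = -GMm/r:
  G (gravitational constant): m³/(kg·s²)
  M (mass): kg
  m (mass): kg
  r (distance): m  → in the denominator, contributes 1/m
  The minus sign does not affect the units.

Multiplying the contributions: [m³/(kg·s²)] · [kg] · [kg] · [1/m]
Adding exponents of each base unit: kg: 1, m: 2, s: -2
SI base units of gravitational potential energy: kg·m²/s²

The claimed units kg·m²/s² match the derived units, so the claim is correct.

Answer: Yes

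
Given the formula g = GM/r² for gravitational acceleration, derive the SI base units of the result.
Units of each symbol in g = GM/r²:
  G (gravitational constant): m³/(kg·s²)
  M (mass): kg
  r (distance): m  → to the power 2 in the denominator, contributes 1/m²

Multiplying the contributions: [m³/(kg·s²)] · [kg] · [1/m²]
Adding exponents of each base unit: m: 1, s: -2
SI base units of gravitational acceleration: m/s²

Answer: m/s²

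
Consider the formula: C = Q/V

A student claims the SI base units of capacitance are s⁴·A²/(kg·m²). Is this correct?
Units of each symbol in C = Q/V:
  Q (charge, in coulombs): s·A
  V (voltage, in volts): kg·m²/(s³·A)  → in the denominator, contributes s³·A/(kg·m²)

Multiplying the contributions: [s·A] · [s³·A/(kg·m²)]
Adding exponents of each base unit: kg: -1, m: -2, s: 4, A: 2
SI base units of capacitance: s⁴·A²/(kg·m²)

The claimed units s⁴·A²/(kg·m²) match the derived units, so the claim is correct.

Answer: Yes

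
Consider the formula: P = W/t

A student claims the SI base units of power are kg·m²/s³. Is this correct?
Units of each symbol in P = W/t:
  W (work): kg·m²/s²
  t (time): s  → in the denominator, contributes 1/s

Multiplying the contributions: [kg·m²/s²] · [1/s]
Adding exponents of each base unit: kg: 1, m: 2, s: -3
SI base units of power: kg·m²/s³

The claimed units kg·m²/s³ match the derived units, so the claim is correct.

Answer: Yes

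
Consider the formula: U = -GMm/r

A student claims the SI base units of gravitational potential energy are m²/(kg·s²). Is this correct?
Units of each symbol in U = -GMm/r:
  G (gravitational constant): m³/(kg·s²)
  M (mass): kg
  m (mass): kg
  r (distance): m  → in the denominator, contributes 1/m
  The minus sign does not affect the units.

Multiplying the contributions: [m³/(kg·s²)] · [kg] · [kg] · [1/m]
Adding exponents of each base unit: kg: 1, m: 2, s: -2
SI base units of gravitational potential energy: kg·m²/s²

The claimed units m²/(kg·s²) (exponents kg: -1, m: 2, s: -2) do not match the derived units kg·m²/s² (exponents kg: 1, m: 2, s: -2), so the claim is incorrect.

Answer: No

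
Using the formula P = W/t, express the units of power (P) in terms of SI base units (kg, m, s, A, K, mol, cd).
Units of each symbol in P = W/t:
  W (work): kg·m²/s²
  t (time): s  → in the denominator, contributes 1/s

Multiplying the contributions: [kg·m²/s²] · [1/s]
Adding exponents of each base unit: kg: 1, m: 2, s: -3
SI base units of power: kg·m²/s³

Answer: kg·m²/s³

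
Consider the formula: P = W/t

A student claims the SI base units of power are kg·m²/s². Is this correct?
Units of each symbol in P = W/t:
  W (work): kg·m²/s²
  t (time): s  → in the denominator, contributes 1/s

Multiplying the contributions: [kg·m²/s²] · [1/s]
Adding exponents of each base unit: kg: 1, m: 2, s: -3
SI base units of power: kg·m²/s³

The claimed units kg·m²/s² (exponents kg: 1, m: 2, s: -2) do not match the derived units kg·m²/s³ (exponents kg: 1, m: 2, s: -3), so the claim is incorrect.

Answer: No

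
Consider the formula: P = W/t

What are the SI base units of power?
Units of each symbol in P = W/t:
  W (work): kg·m²/s²
  t (time): s  → in the denominator, contributes 1/s

Multiplying the contributions: [kg·m²/s²] · [1/s]
Adding exponents of each base unit: kg: 1, m: 2, s: -3
SI base units of power: kg·m²/s³

Answer: kg·m²/s³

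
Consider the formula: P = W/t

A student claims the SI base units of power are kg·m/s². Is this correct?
Units of each symbol in P = W/t:
  W (work): kg·m²/s²
  t (time): s  → in the denominator, contributes 1/s

Multiplying the contributions: [kg·m²/s²] · [1/s]
Adding exponents of each base unit: kg: 1, m: 2, s: -3
SI base units of power: kg·m²/s³

The claimed units kg·m/s² (exponents kg: 1, m: 1, s: -2) do not match the derived units kg·m²/s³ (exponents kg: 1, m: 2, s: -3), so the claim is incorrect.

Answer: No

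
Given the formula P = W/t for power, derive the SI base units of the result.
Units of each symbol in P = W/t:
  W (work): kg·m²/s²
  t (time): s  → in the denominator, contributes 1/s

Multiplying the contributions: [kg·m²/s²] · [1/s]
Adding exponents of each base unit: kg: 1, m: 2, s: -3
SI base units of power: kg·m²/s³

Answer: kg·m²/s³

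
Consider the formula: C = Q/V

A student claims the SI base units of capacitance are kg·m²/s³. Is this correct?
Units of each symbol in C = Q/V:
  Q (charge, in coulombs): s·A
  V (voltage, in volts): kg·m²/(s³·A)  → in the denominator, contributes s³·A/(kg·m²)

Multiplying the contributions: [s·A] · [s³·A/(kg·m²)]
Adding exponents of each base unit: kg: -1, m: -2, s: 4, A: 2
SI base units of capacitance: s⁴·A²/(kg·m²)

The claimed units kg·m²/s³ (exponents kg: 1, m: 2, s: -3) do not match the derived units s⁴·A²/(kg·m²) (exponents kg: -1, m: -2, s: 4, A: 2), so the claim is incorrect.

Answer: No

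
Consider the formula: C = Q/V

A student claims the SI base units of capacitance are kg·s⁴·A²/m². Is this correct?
Units of each symbol in C = Q/V:
  Q (charge, in coulombs): s·A
  V (voltage, in volts): kg·m²/(s³·A)  → in the denominator, contributes s³·A/(kg·m²)

Multiplying the contributions: [s·A] · [s³·A/(kg·m²)]
Adding exponents of each base unit: kg: -1, m: -2, s: 4, A: 2
SI base units of capacitance: s⁴·A²/(kg·m²)

The claimed units kg·s⁴·A²/m² (exponents kg: 1, m: -2, s: 4, A: 2) do not match the derived units s⁴·A²/(kg·m²) (exponents kg: -1, m: -2, s: 4, A: 2), so the claim is incorrect.

Answer: No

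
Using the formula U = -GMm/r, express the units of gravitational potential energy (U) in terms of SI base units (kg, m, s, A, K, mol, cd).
Units of each symbol in U = -GMm/r:
  G (gravitational constant): m³/(kg·s²)
  M (mass): kg
  m (mass): kg
  r (distance): m  → in the denominator, contributes 1/m
  The minus sign does not affect the units.

Multiplying the contributions: [m³/(kg·s²)] · [kg] · [kg] · [1/m]
Adding exponents of each base unit: kg: 1, m: 2, s: -2
SI base units of gravitational potential energy: kg·m²/s²

Answer: kg·m²/s²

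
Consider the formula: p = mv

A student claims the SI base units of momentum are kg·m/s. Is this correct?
Units of each symbol in p = mv:
  m (mass): kg
  v (velocity): m/s

Multiplying the contributions: [kg] · [m/s]
Adding exponents of each base unit: kg: 1, m: 1, s: -1
SI base units of momentum: kg·m/s

The claimed units kg·m/s match the derived units, so the claim is correct.

Answer: Yes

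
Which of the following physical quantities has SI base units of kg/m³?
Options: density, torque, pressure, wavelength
Checking the SI base units of each option:
  density (ρ = m/V): kg/m³  ✓ matches
  torque (τ = Fr): kg·m²/s²  ✗
  pressure (P = F/A): kg/(m·s²)  ✗
  wavelength (λ = v/f): m  ✗

Only density has units kg/m³.

Answer: density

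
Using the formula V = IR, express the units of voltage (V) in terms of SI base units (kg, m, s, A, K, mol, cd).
Units of each symbol in V = IR:
  I (current): A
  R (resistance, in ohms): kg·m²/(s³·A²)

Multiplying the contributions: [A] · [kg·m²/(s³·A²)]
Adding exponents of each base unit: kg: 1, m: 2, s: -3, A: -1
SI base units of voltage: kg·m²/(s³·A)

Answer: kg·m²/(s³·A)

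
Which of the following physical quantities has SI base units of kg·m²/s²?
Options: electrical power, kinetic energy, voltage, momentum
Checking the SI base units of each option:
  electrical power (P = IV): kg·m²/s³  ✗
  kinetic energy (E = ½mv²): kg·m²/s²  ✓ matches
  voltage (V = IR): kg·m²/(s³·A)  ✗
  momentum (p = mv): kg·m/s  ✗

Only kinetic energy has units kg·m²/s².

Answer: kinetic energy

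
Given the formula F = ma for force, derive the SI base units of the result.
Units of each symbol in F = ma:
  m (mass): kg
  a (acceleration): m/s²

Multiplying the contributions: [kg] · [m/s²]
Adding exponents of each base unit: kg: 1, m: 1, s: -2
SI base units of force: kg·m/s²

Answer: kg·m/s²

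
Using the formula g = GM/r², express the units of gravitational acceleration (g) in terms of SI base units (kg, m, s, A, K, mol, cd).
Units of each symbol in g = GM/r²:
  G (gravitational constant): m³/(kg·s²)
  M (mass): kg
  r (distance): m  → to the power 2 in the denominator, contributes 1/m²

Multiplying the contributions: [m³/(kg·s²)] · [kg] · [1/m²]
Adding exponents of each base unit: m: 1, s: -2
SI base units of gravitational acceleration: m/s²

Answer: m/s²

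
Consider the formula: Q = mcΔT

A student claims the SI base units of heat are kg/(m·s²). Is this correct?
Units of each symbol in Q = mcΔT:
  m (mass): kg
  c (specific heat capacity, in J/(kg·K)): m²/(s²·K)
  ΔT (temperature change): K

Multiplying the contributions: [kg] · [m²/(s²·K)] · [K]
Adding exponents of each base unit: kg: 1, m: 2, s: -2
SI base units of heat: kg·m²/s²

The claimed units kg/(m·s²) (exponents kg: 1, m: -1, s: -2) do not match the derived units kg·m²/s² (exponents kg: 1, m: 2, s: -2), so the claim is incorrect.

Answer: No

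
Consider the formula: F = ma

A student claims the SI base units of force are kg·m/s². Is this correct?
Units of each symbol in F = ma:
  m (mass): kg
  a (acceleration): m/s²

Multiplying the contributions: [kg] · [m/s²]
Adding exponents of each base unit: kg: 1, m: 1, s: -2
SI base units of force: kg·m/s²

The claimed units kg·m/s² match the derived units, so the claim is correct.

Answer: Yes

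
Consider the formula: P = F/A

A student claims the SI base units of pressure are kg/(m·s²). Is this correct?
Units of each symbol in P = F/A:
  F (force): kg·m/s²
  A (area): m²  → in the denominator, contributes 1/m²

Multiplying the contributions: [kg·m/s²] · [1/m²]
Adding exponents of each base unit: kg: 1, m: -1, s: -2
SI base units of pressure: kg/(m·s²)

The claimed units kg/(m·s²) match the derived units, so the claim is correct.

Answer: Yes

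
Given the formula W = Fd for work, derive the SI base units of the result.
Units of each symbol in W = Fd:
  F (force): kg·m/s²
  d (displacement): m

Multiplying the contributions: [kg·m/s²] · [m]
Adding exponents of each base unit: kg: 1, m: 2, s: -2
SI base units of work: kg·m²/s²

Answer: kg·m²/s²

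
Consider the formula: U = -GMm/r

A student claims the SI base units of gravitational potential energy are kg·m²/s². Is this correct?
Units of each symbol in U = -GMm/r:
  G (gravitational constant): m³/(kg·s²)
  M (mass): kg
  m (mass): kg
  r (distance): m  → in the denominator, contributes 1/m
  The minus sign does not affect the units.

Multiplying the contributions: [m³/(kg·s²)] · [kg] · [kg] · [1/m]
Adding exponents of each base unit: kg: 1, m: 2, s: -2
SI base units of gravitational potential energy: kg·m²/s²

The claimed units kg·m²/s² match the derived units, so the claim is correct.

Answer: Yes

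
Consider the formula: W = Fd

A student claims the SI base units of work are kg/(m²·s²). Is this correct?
Units of each symbol in W = Fd:
  F (force): kg·m/s²
  d (displacement): m

Multiplying the contributions: [kg·m/s²] · [m]
Adding exponents of each base unit: kg: 1, m: 2, s: -2
SI base units of work: kg·m²/s²

The claimed units kg/(m²·s²) (exponents kg: 1, m: -2, s: -2) do not match the derived units kg·m²/s² (exponents kg: 1, m: 2, s: -2), so the claim is incorrect.

Answer: No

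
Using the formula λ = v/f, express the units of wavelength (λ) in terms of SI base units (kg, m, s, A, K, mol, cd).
Units of each symbol in λ = v/f:
  v (wave speed): m/s
  f (frequency): 1/s  → in the denominator, contributes s

Multiplying the contributions: [m/s] · [s]
Adding exponents of each base unit: m: 1
SI base units of wavelength: m

Answer: m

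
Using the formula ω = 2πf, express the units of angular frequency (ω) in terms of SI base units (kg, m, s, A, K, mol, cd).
Units of each symbol in ω = 2πf:
  f (frequency): 1/s
  The factor 2π is dimensionless.

Multiplying the contributions: [1/s]
Adding exponents of each base unit: s: -1
SI base units of angular frequency: 1/s

Answer: 1/s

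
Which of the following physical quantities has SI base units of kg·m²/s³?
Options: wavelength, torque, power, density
Checking the SI base units of each option:
  wavelength (λ = v/f): m  ✗
  torque (τ = Fr): kg·m²/s²  ✗
  power (P = W/t): kg·m²/s³  ✓ matches
  density (ρ = m/V): kg/m³  ✗

Only power has units kg·m²/s³.

Answer: power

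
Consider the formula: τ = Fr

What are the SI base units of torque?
Units of each symbol in τ = Fr:
  F (force): kg·m/s²
  r (lever arm): m

Multiplying the contributions: [kg·m/s²] · [m]
Adding exponents of each base unit: kg: 1, m: 2, s: -2
SI base units of torque: kg·m²/s²

Answer: kg·m²/s²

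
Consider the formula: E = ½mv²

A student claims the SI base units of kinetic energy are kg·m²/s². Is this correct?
Units of each symbol in E = ½mv²:
  m (mass): kg
  v (speed): m/s  → to the power 2, contributes m²/s²
  The factor ½ is dimensionless.

Multiplying the contributions: [kg] · [m²/s²]
Adding exponents of each base unit: kg: 1, m: 2, s: -2
SI base units of kinetic energy: kg·m²/s²

The claimed units kg·m²/s² match the derived units, so the claim is correct.

Answer: Yes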